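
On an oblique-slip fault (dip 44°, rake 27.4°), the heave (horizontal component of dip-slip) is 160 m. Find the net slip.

dip-slip = heave / cos(dip) = 160 / cos(44°) = 222.4 m
net slip = dip-slip / sin(rake) = 222.4 / sin(27.4°) = 483 m

483 m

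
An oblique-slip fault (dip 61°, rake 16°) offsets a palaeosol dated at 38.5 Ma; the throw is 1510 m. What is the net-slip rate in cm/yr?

dip-slip = throw / sin(dip) = 1510 / sin(61°) = 1726 m
net slip = dip-slip / sin(rake) = 1726 / sin(16°) = 6264 m
rate = 6264 m / 38.5 Ma = 0.000163 m/yr = 0.0163 cm/yr

0.0163 cm/yr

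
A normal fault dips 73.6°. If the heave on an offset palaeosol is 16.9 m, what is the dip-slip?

59.9 m

dip-slip = heave / cos(dip) = 16.9 / cos(73.6°) = 59.9 m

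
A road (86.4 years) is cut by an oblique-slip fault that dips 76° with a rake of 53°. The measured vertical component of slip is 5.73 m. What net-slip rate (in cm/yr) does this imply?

dip-slip = throw / sin(dip) = 5.73 / sin(76°) = 5.905 m
net slip = dip-slip / sin(rake) = 5.905 / sin(53°) = 7.394 m
rate = 7.394 m / 86.4 years = 0.0856 m/yr = 8.56 cm/yr

8.56 cm/yr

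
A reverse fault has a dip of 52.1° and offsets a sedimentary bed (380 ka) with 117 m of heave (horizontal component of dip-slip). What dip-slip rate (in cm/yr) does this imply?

0.0501 cm/yr

dip-slip = heave / cos(dip) = 117 m / cos(52.1°) = 190.5 m
rate = 190.5 m / 380 ka = 0.000501 m/yr = 0.0501 cm/yr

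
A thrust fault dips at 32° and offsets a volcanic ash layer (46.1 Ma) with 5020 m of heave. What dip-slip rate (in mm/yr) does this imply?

dip-slip = heave / cos(dip) = 5020 m / cos(32°) = 5919 m
rate = 5919 m / 46.1 Ma = 0.000128 m/yr = 0.128 mm/yr

0.128 mm/yr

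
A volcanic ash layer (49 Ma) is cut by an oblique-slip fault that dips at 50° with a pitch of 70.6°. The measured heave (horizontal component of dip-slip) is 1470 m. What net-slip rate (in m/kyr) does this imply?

0.0495 m/kyr

dip-slip = heave / cos(dip) = 1470 / cos(50°) = 2287 m
net slip = dip-slip / sin(rake) = 2287 / sin(70.6°) = 2425 m
rate = 2425 m / 49 Ma = 0.0000495 m/yr = 0.0495 m/kyr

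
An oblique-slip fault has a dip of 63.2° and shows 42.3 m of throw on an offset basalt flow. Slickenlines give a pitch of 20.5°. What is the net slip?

dip-slip = throw / sin(dip) = 42.3 / sin(63.2°) = 47.39 m
net slip = dip-slip / sin(rake) = 47.39 / sin(20.5°) = 135 m

135 m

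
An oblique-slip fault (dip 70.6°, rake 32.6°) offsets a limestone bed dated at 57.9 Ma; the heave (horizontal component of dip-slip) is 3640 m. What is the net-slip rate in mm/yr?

0.351 mm/yr

dip-slip = heave / cos(dip) = 3640 / cos(70.6°) = 10960 m
net slip = dip-slip / sin(rake) = 10960 / sin(32.6°) = 20340 m
rate = 20340 m / 57.9 Ma = 0.000351 m/yr = 0.351 mm/yr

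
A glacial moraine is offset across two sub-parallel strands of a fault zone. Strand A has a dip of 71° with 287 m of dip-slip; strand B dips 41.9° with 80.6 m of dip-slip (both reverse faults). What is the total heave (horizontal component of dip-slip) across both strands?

heave_A = 287 × cos(71°) = 93.44 m
heave_B = 80.6 × cos(41.9°) = 59.99 m
total = 93.44 + 59.99 = 153 m

153 m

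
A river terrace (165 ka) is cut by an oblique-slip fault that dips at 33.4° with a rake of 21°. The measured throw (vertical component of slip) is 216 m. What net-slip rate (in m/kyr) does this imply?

6.64 m/kyr

dip-slip = throw / sin(dip) = 216 / sin(33.4°) = 392.4 m
net slip = dip-slip / sin(rake) = 392.4 / sin(21°) = 1095 m
rate = 1095 m / 165 ka = 0.00664 m/yr = 6.64 m/kyr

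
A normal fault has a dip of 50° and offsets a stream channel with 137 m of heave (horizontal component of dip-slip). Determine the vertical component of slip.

163 m

throw = heave × tan(dip) = 137 × tan(50°) = 163 m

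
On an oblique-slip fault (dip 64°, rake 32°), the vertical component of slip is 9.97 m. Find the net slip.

dip-slip = throw / sin(dip) = 9.97 / sin(64°) = 11.09 m
net slip = dip-slip / sin(rake) = 11.09 / sin(32°) = 20.9 m

20.9 m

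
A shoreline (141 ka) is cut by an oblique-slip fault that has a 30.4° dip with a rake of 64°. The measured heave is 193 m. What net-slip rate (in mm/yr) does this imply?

1.77 mm/yr

dip-slip = heave / cos(dip) = 193 / cos(30.4°) = 223.8 m
net slip = dip-slip / sin(rake) = 223.8 / sin(64°) = 249 m
rate = 249 m / 141 ka = 0.00177 m/yr = 1.77 mm/yr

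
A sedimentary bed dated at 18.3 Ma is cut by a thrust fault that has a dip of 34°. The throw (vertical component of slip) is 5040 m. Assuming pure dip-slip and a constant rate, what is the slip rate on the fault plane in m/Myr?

dip-slip = throw / sin(dip) = 5040 m / sin(34°) = 9013 m
rate = 9013 m / 18.3 Ma = 0.000493 m/yr = 493 m/Myr

493 m/Myr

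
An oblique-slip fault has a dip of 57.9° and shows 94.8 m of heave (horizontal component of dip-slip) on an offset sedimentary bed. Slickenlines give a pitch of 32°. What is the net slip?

337 m

dip-slip = heave / cos(dip) = 94.8 / cos(57.9°) = 178.4 m
net slip = dip-slip / sin(rake) = 178.4 / sin(32°) = 337 m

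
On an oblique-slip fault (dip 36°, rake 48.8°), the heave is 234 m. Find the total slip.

dip-slip = heave / cos(dip) = 234 / cos(36°) = 289.2 m
net slip = dip-slip / sin(rake) = 289.2 / sin(48.8°) = 384 m

384 m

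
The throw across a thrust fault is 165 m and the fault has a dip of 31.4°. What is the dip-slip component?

dip-slip = throw / sin(dip) = 165 / sin(31.4°) = 317 m

317 m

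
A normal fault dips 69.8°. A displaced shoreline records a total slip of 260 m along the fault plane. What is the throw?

244 m

throw = dip-slip × sin(dip) = 260 m × sin(69.8°) = 244 m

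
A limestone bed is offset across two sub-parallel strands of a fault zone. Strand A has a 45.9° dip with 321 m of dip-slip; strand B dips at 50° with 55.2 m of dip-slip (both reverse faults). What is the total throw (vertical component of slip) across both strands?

273 m

throw_A = 321 × sin(45.9°) = 230.5 m
throw_B = 55.2 × sin(50°) = 42.29 m
total = 230.5 + 42.29 = 273 m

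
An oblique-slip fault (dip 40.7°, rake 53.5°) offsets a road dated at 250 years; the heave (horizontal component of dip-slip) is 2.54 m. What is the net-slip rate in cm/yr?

dip-slip = heave / cos(dip) = 2.54 / cos(40.7°) = 3.350 m
net slip = dip-slip / sin(rake) = 3.350 / sin(53.5°) = 4.168 m
rate = 4.168 m / 250 years = 0.0167 m/yr = 1.67 cm/yr

1.67 cm/yr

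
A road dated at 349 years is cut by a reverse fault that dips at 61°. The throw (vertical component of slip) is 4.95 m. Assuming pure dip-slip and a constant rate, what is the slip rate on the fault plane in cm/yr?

dip-slip = throw / sin(dip) = 4.95 m / sin(61°) = 5.660 m
rate = 5.660 m / 349 years = 0.0162 m/yr = 1.62 cm/yr

1.62 cm/yr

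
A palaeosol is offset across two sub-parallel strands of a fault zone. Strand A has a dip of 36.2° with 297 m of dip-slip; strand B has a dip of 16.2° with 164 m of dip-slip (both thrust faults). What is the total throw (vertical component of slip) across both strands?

221 m

throw_A = 297 × sin(36.2°) = 175.4 m
throw_B = 164 × sin(16.2°) = 45.75 m
total = 175.4 + 45.75 = 221 m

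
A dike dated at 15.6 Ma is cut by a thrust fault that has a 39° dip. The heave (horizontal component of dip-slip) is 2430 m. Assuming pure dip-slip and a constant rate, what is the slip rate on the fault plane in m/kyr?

dip-slip = heave / cos(dip) = 2430 m / cos(39°) = 3127 m
rate = 3127 m / 15.6 Ma = 0.000200 m/yr = 0.200 m/kyr

0.200 m/kyr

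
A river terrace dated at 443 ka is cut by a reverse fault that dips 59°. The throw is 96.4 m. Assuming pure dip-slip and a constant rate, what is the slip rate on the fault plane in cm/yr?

dip-slip = throw / sin(dip) = 96.4 m / sin(59°) = 112.5 m
rate = 112.5 m / 443 ka = 0.000254 m/yr = 0.0254 cm/yr

0.0254 cm/yr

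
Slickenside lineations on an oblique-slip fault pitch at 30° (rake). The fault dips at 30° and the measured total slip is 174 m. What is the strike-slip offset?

151 m

strike-slip = net slip × cos(rake) = 174 m × cos(30°) = 151 m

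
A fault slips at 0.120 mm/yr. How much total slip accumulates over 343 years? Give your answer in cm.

4.12 cm

slip = rate × time = 0.120 mm/yr × 343 years = 0.0412 m = 4.12 cm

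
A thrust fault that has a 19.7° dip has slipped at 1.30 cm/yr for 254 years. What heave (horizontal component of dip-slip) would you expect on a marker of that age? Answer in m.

3.11 m

dip-slip = rate × time = 1.30 cm/yr × 254 years = 3.302 m
heave = dip-slip × cos(dip) = 3.302 × cos(19.7°) = 3.11 m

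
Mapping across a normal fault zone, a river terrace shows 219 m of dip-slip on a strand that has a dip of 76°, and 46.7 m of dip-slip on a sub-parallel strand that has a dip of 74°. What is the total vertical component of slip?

throw_A = 219 × sin(76°) = 212.5 m
throw_B = 46.7 × sin(74°) = 44.89 m
total = 212.5 + 44.89 = 257 m

257 m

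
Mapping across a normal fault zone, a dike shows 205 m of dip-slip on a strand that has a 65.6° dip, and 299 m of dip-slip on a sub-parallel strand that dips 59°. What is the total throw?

443 m

throw_A = 205 × sin(65.6°) = 186.7 m
throw_B = 299 × sin(59°) = 256.3 m
total = 186.7 + 256.3 = 443 m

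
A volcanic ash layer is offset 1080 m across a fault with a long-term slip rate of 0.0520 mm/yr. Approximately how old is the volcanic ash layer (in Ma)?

age = offset / rate = 1080 m / (0.0520 mm/yr) = 2.08e+07 yr = 20.8 Ma

20.8 Ma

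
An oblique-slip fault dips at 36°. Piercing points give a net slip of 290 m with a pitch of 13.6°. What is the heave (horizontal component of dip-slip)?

55.2 m

dip-slip = net slip × sin(rake) = 290 m × sin(13.6°) = 68.19 m
heave = dip-slip × cos(dip) = 68.19 × cos(36°) = 55.2 m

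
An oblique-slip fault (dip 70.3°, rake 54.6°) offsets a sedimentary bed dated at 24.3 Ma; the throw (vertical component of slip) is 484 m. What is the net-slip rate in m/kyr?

0.0260 m/kyr

dip-slip = throw / sin(dip) = 484 / sin(70.3°) = 514.1 m
net slip = dip-slip / sin(rake) = 514.1 / sin(54.6°) = 630.7 m
rate = 630.7 m / 24.3 Ma = 0.0000260 m/yr = 0.0260 m/kyr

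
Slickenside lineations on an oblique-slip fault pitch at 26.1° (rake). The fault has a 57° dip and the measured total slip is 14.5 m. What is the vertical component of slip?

5.35 m

dip-slip = net slip × sin(rake) = 14.5 m × sin(26.1°) = 6.379 m
throw = dip-slip × sin(dip) = 6.379 × sin(57°) = 5.35 m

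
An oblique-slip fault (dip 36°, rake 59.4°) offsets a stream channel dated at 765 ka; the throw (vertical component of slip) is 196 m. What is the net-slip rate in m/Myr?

506 m/Myr

dip-slip = throw / sin(dip) = 196 / sin(36°) = 333.5 m
net slip = dip-slip / sin(rake) = 333.5 / sin(59.4°) = 387.4 m
rate = 387.4 m / 765 ka = 0.000506 m/yr = 506 m/Myr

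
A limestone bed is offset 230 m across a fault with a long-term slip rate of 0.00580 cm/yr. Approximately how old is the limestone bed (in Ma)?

3.97 Ma

age = offset / rate = 230 m / (0.00580 cm/yr) = 3.97e+06 yr = 3.97 Ma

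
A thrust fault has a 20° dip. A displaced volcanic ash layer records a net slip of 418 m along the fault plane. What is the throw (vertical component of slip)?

throw = dip-slip × sin(dip) = 418 m × sin(20°) = 143 m

143 m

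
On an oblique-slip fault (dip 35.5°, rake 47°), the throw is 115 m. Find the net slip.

dip-slip = throw / sin(dip) = 115 / sin(35.5°) = 198 m
net slip = dip-slip / sin(rake) = 198 / sin(47°) = 271 m

271 m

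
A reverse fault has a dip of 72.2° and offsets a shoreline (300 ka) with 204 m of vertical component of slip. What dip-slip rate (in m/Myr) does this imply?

dip-slip = throw / sin(dip) = 204 m / sin(72.2°) = 214.3 m
rate = 214.3 m / 300 ka = 0.000714 m/yr = 714 m/Myr

714 m/Myr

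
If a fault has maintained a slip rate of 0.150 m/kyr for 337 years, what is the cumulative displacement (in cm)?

5.05 cm

slip = rate × time = 0.150 m/kyr × 337 years = 0.0505 m = 5.05 cm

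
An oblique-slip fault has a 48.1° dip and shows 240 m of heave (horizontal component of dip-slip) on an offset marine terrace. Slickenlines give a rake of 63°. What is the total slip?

403 m

dip-slip = heave / cos(dip) = 240 / cos(48.1°) = 359.4 m
net slip = dip-slip / sin(rake) = 359.4 / sin(63°) = 403 m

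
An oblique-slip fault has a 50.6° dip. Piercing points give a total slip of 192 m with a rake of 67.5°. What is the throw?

137 m

dip-slip = net slip × sin(rake) = 192 m × sin(67.5°) = 177.4 m
throw = dip-slip × sin(dip) = 177.4 × sin(50.6°) = 137 m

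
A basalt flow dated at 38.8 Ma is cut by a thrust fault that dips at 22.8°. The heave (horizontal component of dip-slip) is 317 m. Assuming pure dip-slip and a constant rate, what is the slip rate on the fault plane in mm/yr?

dip-slip = heave / cos(dip) = 317 m / cos(22.8°) = 343.9 m
rate = 343.9 m / 38.8 Ma = 0.00000886 m/yr = 0.00886 mm/yr

0.00886 mm/yr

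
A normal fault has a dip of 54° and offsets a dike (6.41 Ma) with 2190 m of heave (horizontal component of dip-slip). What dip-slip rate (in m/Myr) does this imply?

dip-slip = heave / cos(dip) = 2190 m / cos(54°) = 3726 m
rate = 3726 m / 6.41 Ma = 0.000581 m/yr = 581 m/Myr

581 m/Myr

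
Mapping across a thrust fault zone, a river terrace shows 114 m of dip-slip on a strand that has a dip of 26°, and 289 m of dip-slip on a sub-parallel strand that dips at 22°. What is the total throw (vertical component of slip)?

throw_A = 114 × sin(26°) = 49.97 m
throw_B = 289 × sin(22°) = 108.3 m
total = 49.97 + 108.3 = 158 m

158 m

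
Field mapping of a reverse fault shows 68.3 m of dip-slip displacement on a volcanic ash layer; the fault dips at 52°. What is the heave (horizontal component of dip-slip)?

heave = dip-slip × cos(dip) = 68.3 m × cos(52°) = 42 m

42 m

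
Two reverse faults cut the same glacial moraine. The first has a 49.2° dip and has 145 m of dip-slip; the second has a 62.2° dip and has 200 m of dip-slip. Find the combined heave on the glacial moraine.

heave_A = 145 × cos(49.2°) = 94.75 m
heave_B = 200 × cos(62.2°) = 93.28 m
total = 94.75 + 93.28 = 188 m

188 m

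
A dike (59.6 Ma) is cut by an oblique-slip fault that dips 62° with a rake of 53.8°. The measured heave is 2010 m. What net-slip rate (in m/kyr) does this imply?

0.0890 m/kyr

dip-slip = heave / cos(dip) = 2010 / cos(62°) = 4281 m
net slip = dip-slip / sin(rake) = 4281 / sin(53.8°) = 5306 m
rate = 5306 m / 59.6 Ma = 0.0000890 m/yr = 0.0890 m/kyr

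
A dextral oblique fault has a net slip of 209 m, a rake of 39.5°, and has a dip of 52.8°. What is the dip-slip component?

dip-slip = net slip × sin(rake) = 209 m × sin(39.5°) = 133 m

133 m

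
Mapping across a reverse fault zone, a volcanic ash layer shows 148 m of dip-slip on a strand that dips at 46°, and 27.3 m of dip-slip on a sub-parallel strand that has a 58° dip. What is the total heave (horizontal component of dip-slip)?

heave_A = 148 × cos(46°) = 102.8 m
heave_B = 27.3 × cos(58°) = 14.47 m
total = 102.8 + 14.47 = 117 m

117 m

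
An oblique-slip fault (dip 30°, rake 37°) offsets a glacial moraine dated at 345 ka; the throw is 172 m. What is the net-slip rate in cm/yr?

dip-slip = throw / sin(dip) = 172 / sin(30°) = 344 m
net slip = dip-slip / sin(rake) = 344 / sin(37°) = 571.6 m
rate = 571.6 m / 345 ka = 0.00166 m/yr = 0.166 cm/yr

0.166 cm/yr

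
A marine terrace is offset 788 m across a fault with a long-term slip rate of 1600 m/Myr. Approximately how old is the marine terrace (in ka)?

age = offset / rate = 788 m / (1600 m/Myr) = 492000 yr = 492 ka

492 ka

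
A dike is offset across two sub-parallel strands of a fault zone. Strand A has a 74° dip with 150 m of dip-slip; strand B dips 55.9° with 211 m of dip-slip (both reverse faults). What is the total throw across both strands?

throw_A = 150 × sin(74°) = 144.2 m
throw_B = 211 × sin(55.9°) = 174.7 m
total = 144.2 + 174.7 = 319 m

319 m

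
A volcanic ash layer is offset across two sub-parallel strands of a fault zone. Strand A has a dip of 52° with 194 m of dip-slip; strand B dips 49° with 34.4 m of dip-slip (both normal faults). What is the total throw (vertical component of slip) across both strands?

179 m

throw_A = 194 × sin(52°) = 152.9 m
throw_B = 34.4 × sin(49°) = 25.96 m
total = 152.9 + 25.96 = 179 m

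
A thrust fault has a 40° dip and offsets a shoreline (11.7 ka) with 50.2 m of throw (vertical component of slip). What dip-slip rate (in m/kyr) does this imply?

6.67 m/kyr

dip-slip = throw / sin(dip) = 50.2 m / sin(40°) = 78.10 m
rate = 78.10 m / 11.7 ka = 0.00667 m/yr = 6.67 m/kyr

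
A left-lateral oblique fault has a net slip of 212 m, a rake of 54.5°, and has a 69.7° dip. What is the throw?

162 m

dip-slip = net slip × sin(rake) = 212 m × sin(54.5°) = 172.6 m
throw = dip-slip × sin(dip) = 172.6 × sin(69.7°) = 162 m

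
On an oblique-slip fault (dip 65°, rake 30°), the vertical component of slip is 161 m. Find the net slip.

dip-slip = throw / sin(dip) = 161 / sin(65°) = 177.6 m
net slip = dip-slip / sin(rake) = 177.6 / sin(30°) = 355 m

355 m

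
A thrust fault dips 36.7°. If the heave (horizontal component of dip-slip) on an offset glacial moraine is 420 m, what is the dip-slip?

dip-slip = heave / cos(dip) = 420 / cos(36.7°) = 524 m

524 m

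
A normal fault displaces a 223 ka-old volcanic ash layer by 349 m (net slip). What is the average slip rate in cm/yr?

rate = 349 m / 223 ka = 0.00157 m/yr = 0.157 cm/yr

0.157 cm/yr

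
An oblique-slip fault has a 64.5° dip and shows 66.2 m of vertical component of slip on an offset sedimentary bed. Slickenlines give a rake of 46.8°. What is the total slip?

dip-slip = throw / sin(dip) = 66.2 / sin(64.5°) = 73.34 m
net slip = dip-slip / sin(rake) = 73.34 / sin(46.8°) = 101 m

101 m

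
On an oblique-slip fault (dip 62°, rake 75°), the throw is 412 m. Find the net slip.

dip-slip = throw / sin(dip) = 412 / sin(62°) = 466.6 m
net slip = dip-slip / sin(rake) = 466.6 / sin(75°) = 483 m

483 m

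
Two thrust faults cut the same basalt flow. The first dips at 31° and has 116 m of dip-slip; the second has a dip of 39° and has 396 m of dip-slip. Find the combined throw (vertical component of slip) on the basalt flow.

throw_A = 116 × sin(31°) = 59.74 m
throw_B = 396 × sin(39°) = 249.2 m
total = 59.74 + 249.2 = 309 m

309 m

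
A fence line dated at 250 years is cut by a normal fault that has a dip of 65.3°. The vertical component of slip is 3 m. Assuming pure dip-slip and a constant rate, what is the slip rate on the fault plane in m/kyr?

13.2 m/kyr

dip-slip = throw / sin(dip) = 3 m / sin(65.3°) = 3.302 m
rate = 3.302 m / 250 years = 0.0132 m/yr = 13.2 m/kyr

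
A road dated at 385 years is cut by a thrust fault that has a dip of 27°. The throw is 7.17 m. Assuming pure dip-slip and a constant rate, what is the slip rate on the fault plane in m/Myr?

41000 m/Myr

dip-slip = throw / sin(dip) = 7.17 m / sin(27°) = 15.79 m
rate = 15.79 m / 385 years = 0.0410 m/yr = 41000 m/Myr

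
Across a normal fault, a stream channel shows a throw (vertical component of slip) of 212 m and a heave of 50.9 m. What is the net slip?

218 m

net slip = √(throw² + heave²) = √(212² + 50.9²) = 218 m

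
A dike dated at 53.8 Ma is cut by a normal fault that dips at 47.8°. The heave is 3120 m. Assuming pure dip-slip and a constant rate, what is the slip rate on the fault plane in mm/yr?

dip-slip = heave / cos(dip) = 3120 m / cos(47.8°) = 4645 m
rate = 4645 m / 53.8 Ma = 0.0000863 m/yr = 0.0863 mm/yr

0.0863 mm/yr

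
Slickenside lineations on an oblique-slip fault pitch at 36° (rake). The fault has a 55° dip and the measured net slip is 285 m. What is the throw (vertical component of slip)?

dip-slip = net slip × sin(rake) = 285 m × sin(36°) = 167.5 m
throw = dip-slip × sin(dip) = 167.5 × sin(55°) = 137 m

137 m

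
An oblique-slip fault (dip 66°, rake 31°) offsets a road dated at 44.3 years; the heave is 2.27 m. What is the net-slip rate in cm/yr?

dip-slip = heave / cos(dip) = 2.27 / cos(66°) = 5.581 m
net slip = dip-slip / sin(rake) = 5.581 / sin(31°) = 10.84 m
rate = 10.84 m / 44.3 years = 0.245 m/yr = 24.5 cm/yr

24.5 cm/yr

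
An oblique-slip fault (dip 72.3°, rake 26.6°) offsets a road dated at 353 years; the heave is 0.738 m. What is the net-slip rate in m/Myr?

15400 m/Myr

dip-slip = heave / cos(dip) = 0.738 / cos(72.3°) = 2.427 m
net slip = dip-slip / sin(rake) = 2.427 / sin(26.6°) = 5.421 m
rate = 5.421 m / 353 years = 0.0154 m/yr = 15400 m/Myr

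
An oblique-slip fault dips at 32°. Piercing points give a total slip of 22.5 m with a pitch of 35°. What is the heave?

10.9 m

dip-slip = net slip × sin(rake) = 22.5 m × sin(35°) = 12.91 m
heave = dip-slip × cos(dip) = 12.91 × cos(32°) = 10.9 m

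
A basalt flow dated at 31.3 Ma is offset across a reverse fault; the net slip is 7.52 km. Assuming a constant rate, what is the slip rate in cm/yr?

0.0240 cm/yr

rate = 7.52 km / 31.3 Ma = 0.000240 m/yr = 0.0240 cm/yr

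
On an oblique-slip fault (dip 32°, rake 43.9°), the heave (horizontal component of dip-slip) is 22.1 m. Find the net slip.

37.6 m

dip-slip = heave / cos(dip) = 22.1 / cos(32°) = 26.06 m
net slip = dip-slip / sin(rake) = 26.06 / sin(43.9°) = 37.6 m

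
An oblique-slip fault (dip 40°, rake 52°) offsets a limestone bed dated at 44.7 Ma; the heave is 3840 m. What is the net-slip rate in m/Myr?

dip-slip = heave / cos(dip) = 3840 / cos(40°) = 5013 m
net slip = dip-slip / sin(rake) = 5013 / sin(52°) = 6361 m
rate = 6361 m / 44.7 Ma = 0.000142 m/yr = 142 m/Myr

142 m/Myr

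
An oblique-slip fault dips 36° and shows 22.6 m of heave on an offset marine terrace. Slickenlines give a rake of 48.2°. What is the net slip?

37.5 m

dip-slip = heave / cos(dip) = 22.6 / cos(36°) = 27.94 m
net slip = dip-slip / sin(rake) = 27.94 / sin(48.2°) = 37.5 m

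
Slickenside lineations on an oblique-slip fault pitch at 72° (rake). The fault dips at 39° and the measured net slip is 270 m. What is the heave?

dip-slip = net slip × sin(rake) = 270 m × sin(72°) = 256.8 m
heave = dip-slip × cos(dip) = 256.8 × cos(39°) = 200 m

200 m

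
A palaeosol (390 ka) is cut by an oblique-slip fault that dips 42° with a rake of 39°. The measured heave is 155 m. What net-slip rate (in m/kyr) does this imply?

0.850 m/kyr

dip-slip = heave / cos(dip) = 155 / cos(42°) = 208.6 m
net slip = dip-slip / sin(rake) = 208.6 / sin(39°) = 331.4 m
rate = 331.4 m / 390 ka = 0.000850 m/yr = 0.850 m/kyr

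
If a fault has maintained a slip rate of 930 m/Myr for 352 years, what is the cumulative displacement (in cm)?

32.7 cm

slip = rate × time = 930 m/Myr × 352 years = 0.327 m = 32.7 cm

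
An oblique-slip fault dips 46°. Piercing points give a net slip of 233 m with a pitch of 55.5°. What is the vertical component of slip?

dip-slip = net slip × sin(rake) = 233 m × sin(55.5°) = 192 m
throw = dip-slip × sin(dip) = 192 × sin(46°) = 138 m

138 m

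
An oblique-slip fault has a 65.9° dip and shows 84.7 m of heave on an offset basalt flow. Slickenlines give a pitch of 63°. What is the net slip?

dip-slip = heave / cos(dip) = 84.7 / cos(65.9°) = 207.4 m
net slip = dip-slip / sin(rake) = 207.4 / sin(63°) = 233 m

233 m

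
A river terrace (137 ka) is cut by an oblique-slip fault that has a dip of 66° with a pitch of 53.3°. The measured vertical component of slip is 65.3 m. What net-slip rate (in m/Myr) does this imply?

dip-slip = throw / sin(dip) = 65.3 / sin(66°) = 71.48 m
net slip = dip-slip / sin(rake) = 71.48 / sin(53.3°) = 89.15 m
rate = 89.15 m / 137 ka = 0.000651 m/yr = 651 m/Myr

651 m/Myr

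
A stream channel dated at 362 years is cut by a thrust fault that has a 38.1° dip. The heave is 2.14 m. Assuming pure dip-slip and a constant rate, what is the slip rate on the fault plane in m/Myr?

dip-slip = heave / cos(dip) = 2.14 m / cos(38.1°) = 2.719 m
rate = 2.719 m / 362 years = 0.00751 m/yr = 7510 m/Myr

7510 m/Myr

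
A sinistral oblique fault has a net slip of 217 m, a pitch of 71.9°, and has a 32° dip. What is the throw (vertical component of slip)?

dip-slip = net slip × sin(rake) = 217 m × sin(71.9°) = 206.3 m
throw = dip-slip × sin(dip) = 206.3 × sin(32°) = 109 m

109 m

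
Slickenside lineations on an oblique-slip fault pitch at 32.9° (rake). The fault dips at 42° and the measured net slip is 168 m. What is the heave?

67.8 m

dip-slip = net slip × sin(rake) = 168 m × sin(32.9°) = 91.25 m
heave = dip-slip × cos(dip) = 91.25 × cos(42°) = 67.8 m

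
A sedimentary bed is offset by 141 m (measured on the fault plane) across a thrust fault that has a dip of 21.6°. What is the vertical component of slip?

throw = dip-slip × sin(dip) = 141 m × sin(21.6°) = 51.9 m

51.9 m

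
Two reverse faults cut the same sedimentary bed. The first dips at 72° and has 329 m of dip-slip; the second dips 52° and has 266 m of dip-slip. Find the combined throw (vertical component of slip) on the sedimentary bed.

throw_A = 329 × sin(72°) = 312.9 m
throw_B = 266 × sin(52°) = 209.6 m
total = 312.9 + 209.6 = 523 m

523 m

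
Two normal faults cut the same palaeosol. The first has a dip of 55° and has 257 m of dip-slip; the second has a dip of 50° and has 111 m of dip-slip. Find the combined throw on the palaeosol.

296 m

throw_A = 257 × sin(55°) = 210.5 m
throw_B = 111 × sin(50°) = 85.03 m
total = 210.5 + 85.03 = 296 m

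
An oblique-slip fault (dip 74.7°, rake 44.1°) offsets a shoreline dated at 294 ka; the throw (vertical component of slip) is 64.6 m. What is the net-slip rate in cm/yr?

0.0327 cm/yr

dip-slip = throw / sin(dip) = 64.6 / sin(74.7°) = 66.97 m
net slip = dip-slip / sin(rake) = 66.97 / sin(44.1°) = 96.24 m
rate = 96.24 m / 294 ka = 0.000327 m/yr = 0.0327 cm/yr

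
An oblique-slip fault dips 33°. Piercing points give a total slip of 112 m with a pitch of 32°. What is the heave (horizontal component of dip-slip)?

dip-slip = net slip × sin(rake) = 112 m × sin(32°) = 59.35 m
heave = dip-slip × cos(dip) = 59.35 × cos(33°) = 49.8 m

49.8 m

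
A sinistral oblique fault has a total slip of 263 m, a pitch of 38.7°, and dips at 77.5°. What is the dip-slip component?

dip-slip = net slip × sin(rake) = 263 m × sin(38.7°) = 164 m

164 m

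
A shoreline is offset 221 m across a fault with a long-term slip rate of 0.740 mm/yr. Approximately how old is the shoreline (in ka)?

299 ka

age = offset / rate = 221 m / (0.740 mm/yr) = 299000 yr = 299 ka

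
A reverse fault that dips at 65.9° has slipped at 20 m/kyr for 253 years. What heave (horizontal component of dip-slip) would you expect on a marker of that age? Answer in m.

dip-slip = rate × time = 20 m/kyr × 253 years = 5.060 m
heave = dip-slip × cos(dip) = 5.060 × cos(65.9°) = 2.07 m

2.07 m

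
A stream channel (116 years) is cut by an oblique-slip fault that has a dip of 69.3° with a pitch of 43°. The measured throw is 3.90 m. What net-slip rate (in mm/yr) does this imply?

dip-slip = throw / sin(dip) = 3.90 / sin(69.3°) = 4.169 m
net slip = dip-slip / sin(rake) = 4.169 / sin(43°) = 6.113 m
rate = 6.113 m / 116 years = 0.0527 m/yr = 52.7 mm/yr

52.7 mm/yr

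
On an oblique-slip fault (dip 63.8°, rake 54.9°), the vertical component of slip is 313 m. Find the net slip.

dip-slip = throw / sin(dip) = 313 / sin(63.8°) = 348.8 m
net slip = dip-slip / sin(rake) = 348.8 / sin(54.9°) = 426 m

426 m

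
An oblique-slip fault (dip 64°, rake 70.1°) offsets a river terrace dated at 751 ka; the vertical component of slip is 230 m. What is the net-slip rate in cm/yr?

dip-slip = throw / sin(dip) = 230 / sin(64°) = 255.9 m
net slip = dip-slip / sin(rake) = 255.9 / sin(70.1°) = 272.1 m
rate = 272.1 m / 751 ka = 0.000362 m/yr = 0.0362 cm/yr

0.0362 cm/yr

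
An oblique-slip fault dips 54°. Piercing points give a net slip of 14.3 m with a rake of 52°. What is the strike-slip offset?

8.80 m

strike-slip = net slip × cos(rake) = 14.3 m × cos(52°) = 8.80 m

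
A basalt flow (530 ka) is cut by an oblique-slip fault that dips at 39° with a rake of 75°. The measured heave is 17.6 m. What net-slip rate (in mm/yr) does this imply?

dip-slip = heave / cos(dip) = 17.6 / cos(39°) = 22.65 m
net slip = dip-slip / sin(rake) = 22.65 / sin(75°) = 23.45 m
rate = 23.45 m / 530 ka = 0.0000442 m/yr = 0.0442 mm/yr

0.0442 mm/yr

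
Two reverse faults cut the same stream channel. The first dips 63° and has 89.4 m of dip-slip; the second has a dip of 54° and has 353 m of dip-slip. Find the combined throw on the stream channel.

throw_A = 89.4 × sin(63°) = 79.66 m
throw_B = 353 × sin(54°) = 285.6 m
total = 79.66 + 285.6 = 365 m

365 m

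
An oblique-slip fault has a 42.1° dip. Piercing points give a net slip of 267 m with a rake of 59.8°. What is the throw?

155 m

dip-slip = net slip × sin(rake) = 267 m × sin(59.8°) = 230.8 m
throw = dip-slip × sin(dip) = 230.8 × sin(42.1°) = 155 m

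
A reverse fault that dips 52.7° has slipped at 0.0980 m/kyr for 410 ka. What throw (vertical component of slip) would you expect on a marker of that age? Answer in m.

32 m

dip-slip = rate × time = 0.0980 m/kyr × 410 ka = 40.18 m
throw = dip-slip × sin(dip) = 40.18 × sin(52.7°) = 32 m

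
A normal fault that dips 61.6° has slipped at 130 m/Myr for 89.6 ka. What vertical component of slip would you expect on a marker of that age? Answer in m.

10.2 m

dip-slip = rate × time = 130 m/Myr × 89.6 ka = 11.65 m
throw = dip-slip × sin(dip) = 11.65 × sin(61.6°) = 10.2 m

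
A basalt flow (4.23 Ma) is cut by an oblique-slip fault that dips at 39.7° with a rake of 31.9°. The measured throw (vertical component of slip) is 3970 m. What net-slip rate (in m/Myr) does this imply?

dip-slip = throw / sin(dip) = 3970 / sin(39.7°) = 6215 m
net slip = dip-slip / sin(rake) = 6215 / sin(31.9°) = 11760 m
rate = 11760 m / 4.23 Ma = 0.00278 m/yr = 2780 m/Myr

2780 m/Myr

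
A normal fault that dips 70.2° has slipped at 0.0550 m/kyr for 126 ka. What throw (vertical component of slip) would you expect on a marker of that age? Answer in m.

dip-slip = rate × time = 0.0550 m/kyr × 126 ka = 6.930 m
throw = dip-slip × sin(dip) = 6.930 × sin(70.2°) = 6.52 m

6.52 m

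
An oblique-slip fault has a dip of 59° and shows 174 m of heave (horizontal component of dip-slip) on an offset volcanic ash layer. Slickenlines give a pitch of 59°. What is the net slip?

394 m

dip-slip = heave / cos(dip) = 174 / cos(59°) = 337.8 m
net slip = dip-slip / sin(rake) = 337.8 / sin(59°) = 394 m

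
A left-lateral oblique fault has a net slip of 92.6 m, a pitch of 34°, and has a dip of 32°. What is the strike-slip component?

strike-slip = net slip × cos(rake) = 92.6 m × cos(34°) = 76.8 m

76.8 m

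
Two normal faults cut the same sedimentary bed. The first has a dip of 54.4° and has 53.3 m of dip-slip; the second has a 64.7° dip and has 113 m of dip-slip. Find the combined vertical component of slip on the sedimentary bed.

throw_A = 53.3 × sin(54.4°) = 43.34 m
throw_B = 113 × sin(64.7°) = 102.2 m
total = 43.34 + 102.2 = 145 m

145 m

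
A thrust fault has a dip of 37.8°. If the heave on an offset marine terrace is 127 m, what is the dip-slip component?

dip-slip = heave / cos(dip) = 127 / cos(37.8°) = 161 m

161 m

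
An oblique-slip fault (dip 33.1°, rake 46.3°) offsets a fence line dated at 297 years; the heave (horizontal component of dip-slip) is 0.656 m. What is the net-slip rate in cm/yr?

dip-slip = heave / cos(dip) = 0.656 / cos(33.1°) = 0.7831 m
net slip = dip-slip / sin(rake) = 0.7831 / sin(46.3°) = 1.083 m
rate = 1.083 m / 297 years = 0.00365 m/yr = 0.365 cm/yr

0.365 cm/yr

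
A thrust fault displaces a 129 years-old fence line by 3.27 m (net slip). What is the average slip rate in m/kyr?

rate = 3.27 m / 129 years = 0.0253 m/yr = 25.3 m/kyr

25.3 m/kyr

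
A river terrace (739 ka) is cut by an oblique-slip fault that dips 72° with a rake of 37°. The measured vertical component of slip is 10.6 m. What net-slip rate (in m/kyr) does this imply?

dip-slip = throw / sin(dip) = 10.6 / sin(72°) = 11.15 m
net slip = dip-slip / sin(rake) = 11.15 / sin(37°) = 18.52 m
rate = 18.52 m / 739 ka = 0.0000251 m/yr = 0.0251 m/kyr

0.0251 m/kyr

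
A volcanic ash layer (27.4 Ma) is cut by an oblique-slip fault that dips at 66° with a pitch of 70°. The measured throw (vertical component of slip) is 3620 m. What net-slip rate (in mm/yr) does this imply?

dip-slip = throw / sin(dip) = 3620 / sin(66°) = 3963 m
net slip = dip-slip / sin(rake) = 3963 / sin(70°) = 4217 m
rate = 4217 m / 27.4 Ma = 0.000154 m/yr = 0.154 mm/yr

0.154 mm/yr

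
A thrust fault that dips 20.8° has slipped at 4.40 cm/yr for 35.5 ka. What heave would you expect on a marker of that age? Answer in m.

dip-slip = rate × time = 4.40 cm/yr × 35.5 ka = 1562 m
heave = dip-slip × cos(dip) = 1562 × cos(20.8°) = 1460 m

1460 m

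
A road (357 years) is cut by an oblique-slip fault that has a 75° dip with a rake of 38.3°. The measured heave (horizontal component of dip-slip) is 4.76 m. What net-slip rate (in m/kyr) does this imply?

dip-slip = heave / cos(dip) = 4.76 / cos(75°) = 18.39 m
net slip = dip-slip / sin(rake) = 18.39 / sin(38.3°) = 29.67 m
rate = 29.67 m / 357 years = 0.0831 m/yr = 83.1 m/kyr

83.1 m/kyr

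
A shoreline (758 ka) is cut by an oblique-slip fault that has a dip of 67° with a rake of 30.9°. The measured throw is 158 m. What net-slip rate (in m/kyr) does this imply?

dip-slip = throw / sin(dip) = 158 / sin(67°) = 171.6 m
net slip = dip-slip / sin(rake) = 171.6 / sin(30.9°) = 334.2 m
rate = 334.2 m / 758 ka = 0.000441 m/yr = 0.441 m/kyr

0.441 m/kyr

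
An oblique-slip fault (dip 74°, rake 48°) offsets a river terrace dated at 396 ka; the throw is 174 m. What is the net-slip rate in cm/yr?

0.0615 cm/yr

dip-slip = throw / sin(dip) = 174 / sin(74°) = 181 m
net slip = dip-slip / sin(rake) = 181 / sin(48°) = 243.6 m
rate = 243.6 m / 396 ka = 0.000615 m/yr = 0.0615 cm/yr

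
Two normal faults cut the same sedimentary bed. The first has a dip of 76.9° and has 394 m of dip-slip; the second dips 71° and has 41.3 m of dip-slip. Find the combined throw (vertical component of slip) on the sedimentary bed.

throw_A = 394 × sin(76.9°) = 383.7 m
throw_B = 41.3 × sin(71°) = 39.05 m
total = 383.7 + 39.05 = 423 m

423 m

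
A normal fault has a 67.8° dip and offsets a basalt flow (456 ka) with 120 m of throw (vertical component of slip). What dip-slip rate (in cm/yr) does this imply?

dip-slip = throw / sin(dip) = 120 m / sin(67.8°) = 129.6 m
rate = 129.6 m / 456 ka = 0.000284 m/yr = 0.0284 cm/yr

0.0284 cm/yr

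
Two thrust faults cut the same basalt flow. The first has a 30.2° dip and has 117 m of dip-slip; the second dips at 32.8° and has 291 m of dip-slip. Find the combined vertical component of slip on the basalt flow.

throw_A = 117 × sin(30.2°) = 58.85 m
throw_B = 291 × sin(32.8°) = 157.6 m
total = 58.85 + 157.6 = 216 m

216 m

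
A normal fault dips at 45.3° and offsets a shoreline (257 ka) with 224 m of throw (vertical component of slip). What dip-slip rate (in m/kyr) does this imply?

dip-slip = throw / sin(dip) = 224 m / sin(45.3°) = 315.1 m
rate = 315.1 m / 257 ka = 0.00123 m/yr = 1.23 m/kyr

1.23 m/kyr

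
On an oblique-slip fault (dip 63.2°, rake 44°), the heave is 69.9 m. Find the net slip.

dip-slip = heave / cos(dip) = 69.9 / cos(63.2°) = 155 m
net slip = dip-slip / sin(rake) = 155 / sin(44°) = 223 m

223 m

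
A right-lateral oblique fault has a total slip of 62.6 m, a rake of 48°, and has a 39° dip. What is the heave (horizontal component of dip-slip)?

dip-slip = net slip × sin(rake) = 62.6 m × sin(48°) = 46.52 m
heave = dip-slip × cos(dip) = 46.52 × cos(39°) = 36.2 m

36.2 m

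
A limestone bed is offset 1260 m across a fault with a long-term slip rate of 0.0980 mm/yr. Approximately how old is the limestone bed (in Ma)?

age = offset / rate = 1260 m / (0.0980 mm/yr) = 1.29e+07 yr = 12.9 Ma

12.9 Ma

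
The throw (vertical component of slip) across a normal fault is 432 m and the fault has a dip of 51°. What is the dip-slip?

556 m

dip-slip = throw / sin(dip) = 432 / sin(51°) = 556 m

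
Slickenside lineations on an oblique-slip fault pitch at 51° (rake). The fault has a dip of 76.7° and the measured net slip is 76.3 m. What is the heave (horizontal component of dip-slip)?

13.6 m

dip-slip = net slip × sin(rake) = 76.3 m × sin(51°) = 59.30 m
heave = dip-slip × cos(dip) = 59.30 × cos(76.7°) = 13.6 m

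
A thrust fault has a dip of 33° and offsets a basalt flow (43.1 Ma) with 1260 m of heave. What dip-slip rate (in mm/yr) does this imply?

0.0349 mm/yr

dip-slip = heave / cos(dip) = 1260 m / cos(33°) = 1502 m
rate = 1502 m / 43.1 Ma = 0.0000349 m/yr = 0.0349 mm/yr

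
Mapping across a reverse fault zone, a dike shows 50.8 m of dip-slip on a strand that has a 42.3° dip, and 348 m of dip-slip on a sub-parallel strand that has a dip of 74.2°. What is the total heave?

heave_A = 50.8 × cos(42.3°) = 37.57 m
heave_B = 348 × cos(74.2°) = 94.75 m
total = 37.57 + 94.75 = 132 m

132 m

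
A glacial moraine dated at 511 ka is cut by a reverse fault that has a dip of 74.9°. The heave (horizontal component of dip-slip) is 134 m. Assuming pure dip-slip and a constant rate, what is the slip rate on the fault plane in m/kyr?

dip-slip = heave / cos(dip) = 134 m / cos(74.9°) = 514.4 m
rate = 514.4 m / 511 ka = 0.00101 m/yr = 1.01 m/kyr

1.01 m/kyr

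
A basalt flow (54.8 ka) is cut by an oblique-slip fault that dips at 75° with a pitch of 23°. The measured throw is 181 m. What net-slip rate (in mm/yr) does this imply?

dip-slip = throw / sin(dip) = 181 / sin(75°) = 187.4 m
net slip = dip-slip / sin(rake) = 187.4 / sin(23°) = 479.6 m
rate = 479.6 m / 54.8 ka = 0.00875 m/yr = 8.75 mm/yr

8.75 mm/yr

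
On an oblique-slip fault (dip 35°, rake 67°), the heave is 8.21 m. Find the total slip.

10.9 m

dip-slip = heave / cos(dip) = 8.21 / cos(35°) = 10.02 m
net slip = dip-slip / sin(rake) = 10.02 / sin(67°) = 10.9 m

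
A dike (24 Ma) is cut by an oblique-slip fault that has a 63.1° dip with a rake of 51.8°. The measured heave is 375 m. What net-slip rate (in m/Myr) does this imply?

dip-slip = heave / cos(dip) = 375 / cos(63.1°) = 828.8 m
net slip = dip-slip / sin(rake) = 828.8 / sin(51.8°) = 1055 m
rate = 1055 m / 24 Ma = 0.0000439 m/yr = 43.9 m/Myr

43.9 m/Myr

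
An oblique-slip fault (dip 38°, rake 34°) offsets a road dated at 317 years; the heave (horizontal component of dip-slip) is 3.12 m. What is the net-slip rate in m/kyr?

22.3 m/kyr

dip-slip = heave / cos(dip) = 3.12 / cos(38°) = 3.959 m
net slip = dip-slip / sin(rake) = 3.959 / sin(34°) = 7.080 m
rate = 7.080 m / 317 years = 0.0223 m/yr = 22.3 m/kyr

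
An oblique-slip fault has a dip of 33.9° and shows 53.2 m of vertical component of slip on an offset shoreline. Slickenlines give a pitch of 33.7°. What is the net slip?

172 m

dip-slip = throw / sin(dip) = 53.2 / sin(33.9°) = 95.38 m
net slip = dip-slip / sin(rake) = 95.38 / sin(33.7°) = 172 m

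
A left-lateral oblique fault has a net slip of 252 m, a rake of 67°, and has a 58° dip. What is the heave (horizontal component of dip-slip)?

123 m

dip-slip = net slip × sin(rake) = 252 m × sin(67°) = 232 m
heave = dip-slip × cos(dip) = 232 × cos(58°) = 123 m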